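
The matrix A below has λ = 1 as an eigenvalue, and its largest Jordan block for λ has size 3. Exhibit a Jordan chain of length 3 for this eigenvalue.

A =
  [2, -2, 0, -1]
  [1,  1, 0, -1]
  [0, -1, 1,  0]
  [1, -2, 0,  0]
A Jordan chain for λ = 1 of length 3:
v_1 = (-2, 0, -1, -2)ᵀ
v_2 = (1, 1, 0, 1)ᵀ
v_3 = (1, 0, 0, 0)ᵀ

Let N = A − (1)·I. We want v_3 with N^3 v_3 = 0 but N^2 v_3 ≠ 0; then v_{j-1} := N · v_j for j = 3, …, 2.

Pick v_3 = (1, 0, 0, 0)ᵀ.
Then v_2 = N · v_3 = (1, 1, 0, 1)ᵀ.
Then v_1 = N · v_2 = (-2, 0, -1, -2)ᵀ.

Sanity check: (A − (1)·I) v_1 = (0, 0, 0, 0)ᵀ = 0. ✓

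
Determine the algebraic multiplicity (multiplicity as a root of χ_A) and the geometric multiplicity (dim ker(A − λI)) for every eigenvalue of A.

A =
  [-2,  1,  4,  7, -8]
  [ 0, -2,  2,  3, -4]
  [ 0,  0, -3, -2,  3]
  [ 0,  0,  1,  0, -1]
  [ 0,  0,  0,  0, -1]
λ = -2: alg = 3, geom = 1; λ = -1: alg = 2, geom = 1

Step 1 — factor the characteristic polynomial to read off the algebraic multiplicities:
  χ_A(x) = (x + 1)^2*(x + 2)^3

Step 2 — compute geometric multiplicities via the rank-nullity identity g(λ) = n − rank(A − λI):
  rank(A − (-2)·I) = 4, so dim ker(A − (-2)·I) = n − 4 = 1
  rank(A − (-1)·I) = 4, so dim ker(A − (-1)·I) = n − 4 = 1

Summary:
  λ = -2: algebraic multiplicity = 3, geometric multiplicity = 1
  λ = -1: algebraic multiplicity = 2, geometric multiplicity = 1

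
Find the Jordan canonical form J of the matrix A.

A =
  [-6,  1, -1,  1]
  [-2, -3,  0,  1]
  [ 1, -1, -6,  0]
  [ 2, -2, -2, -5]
J_2(-5) ⊕ J_2(-5)

The characteristic polynomial is
  det(x·I − A) = x^4 + 20*x^3 + 150*x^2 + 500*x + 625 = (x + 5)^4

Eigenvalues and multiplicities (the geometric multiplicity of λ is n − rank(A − λI), which equals the number of Jordan blocks for λ):
  λ = -5: algebraic multiplicity = 4, geometric multiplicity = 2

Determining the block sizes for each eigenvalue:
  λ = -5: with am = 4 and gm = 2, the partition is not yet determined (e.g. several partitions of 4 into 2 parts exist). Let N = A − (-5)·I. Computing rank(N^1) = 2, rank(N^2) = 0; the number of blocks of size ≥ j is rank(N^{j−1}) − rank(N^j), giving [2, 2]. So we have 2 block(s) of size 2 → block sizes [2, 2]

Assembling the blocks gives a Jordan form
J =
  [-5,  1,  0,  0]
  [ 0, -5,  0,  0]
  [ 0,  0, -5,  1]
  [ 0,  0,  0, -5]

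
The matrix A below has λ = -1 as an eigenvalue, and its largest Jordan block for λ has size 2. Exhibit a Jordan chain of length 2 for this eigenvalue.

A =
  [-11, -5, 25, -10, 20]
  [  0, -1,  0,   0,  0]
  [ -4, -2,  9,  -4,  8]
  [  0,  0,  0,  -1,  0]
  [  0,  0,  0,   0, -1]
A Jordan chain for λ = -1 of length 2:
v_1 = (-10, 0, -4, 0, 0)ᵀ
v_2 = (1, 0, 0, 0, 0)ᵀ

Let N = A − (-1)·I. We want v_2 with N^2 v_2 = 0 but N^1 v_2 ≠ 0; then v_{j-1} := N · v_j for j = 2, …, 2.

Pick v_2 = (1, 0, 0, 0, 0)ᵀ.
Then v_1 = N · v_2 = (-10, 0, -4, 0, 0)ᵀ.

Sanity check: (A − (-1)·I) v_1 = (0, 0, 0, 0, 0)ᵀ = 0. ✓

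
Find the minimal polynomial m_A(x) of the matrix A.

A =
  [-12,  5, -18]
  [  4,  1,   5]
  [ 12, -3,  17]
x^3 - 6*x^2 + 12*x - 8

The characteristic polynomial is χ_A(x) = (x - 2)^3, so the eigenvalues are known. The minimal polynomial is
  m_A(x) = Π_λ (x − λ)^{k_λ}
where k_λ is the size of the *largest* Jordan block for λ (equivalently, the smallest k with (A − λI)^k v = 0 for every generalised eigenvector v of λ).

  λ = 2: largest Jordan block has size 3, contributing (x − 2)^3

So m_A(x) = (x - 2)^3 = x^3 - 6*x^2 + 12*x - 8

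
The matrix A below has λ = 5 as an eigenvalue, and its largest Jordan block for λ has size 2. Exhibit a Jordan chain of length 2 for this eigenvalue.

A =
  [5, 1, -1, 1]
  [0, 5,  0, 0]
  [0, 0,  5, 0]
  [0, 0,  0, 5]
A Jordan chain for λ = 5 of length 2:
v_1 = (1, 0, 0, 0)ᵀ
v_2 = (0, 1, 0, 0)ᵀ

Let N = A − (5)·I. We want v_2 with N^2 v_2 = 0 but N^1 v_2 ≠ 0; then v_{j-1} := N · v_j for j = 2, …, 2.

Pick v_2 = (0, 1, 0, 0)ᵀ.
Then v_1 = N · v_2 = (1, 0, 0, 0)ᵀ.

Sanity check: (A − (5)·I) v_1 = (0, 0, 0, 0)ᵀ = 0. ✓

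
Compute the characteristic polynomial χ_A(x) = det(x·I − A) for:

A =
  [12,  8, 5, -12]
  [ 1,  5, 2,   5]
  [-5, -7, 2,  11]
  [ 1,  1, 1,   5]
x^4 - 24*x^3 + 216*x^2 - 864*x + 1296

Expanding det(x·I − A) (e.g. by cofactor expansion or by noting that A is similar to its Jordan form J, which has the same characteristic polynomial as A) gives
  χ_A(x) = x^4 - 24*x^3 + 216*x^2 - 864*x + 1296
which factors as (x - 6)^4. The eigenvalues (with algebraic multiplicities) are λ = 6 with multiplicity 4.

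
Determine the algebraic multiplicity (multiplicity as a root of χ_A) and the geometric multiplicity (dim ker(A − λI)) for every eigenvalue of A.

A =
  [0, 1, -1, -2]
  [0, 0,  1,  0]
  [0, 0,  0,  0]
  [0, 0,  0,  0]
λ = 0: alg = 4, geom = 2

Step 1 — factor the characteristic polynomial to read off the algebraic multiplicities:
  χ_A(x) = x^4

Step 2 — compute geometric multiplicities via the rank-nullity identity g(λ) = n − rank(A − λI):
  rank(A − (0)·I) = 2, so dim ker(A − (0)·I) = n − 2 = 2

Summary:
  λ = 0: algebraic multiplicity = 4, geometric multiplicity = 2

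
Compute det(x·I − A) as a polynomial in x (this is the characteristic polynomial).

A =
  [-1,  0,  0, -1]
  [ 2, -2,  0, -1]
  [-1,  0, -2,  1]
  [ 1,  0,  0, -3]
x^4 + 8*x^3 + 24*x^2 + 32*x + 16

Expanding det(x·I − A) (e.g. by cofactor expansion or by noting that A is similar to its Jordan form J, which has the same characteristic polynomial as A) gives
  χ_A(x) = x^4 + 8*x^3 + 24*x^2 + 32*x + 16
which factors as (x + 2)^4. The eigenvalues (with algebraic multiplicities) are λ = -2 with multiplicity 4.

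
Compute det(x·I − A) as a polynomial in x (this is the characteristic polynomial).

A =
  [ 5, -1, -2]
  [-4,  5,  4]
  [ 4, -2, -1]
x^3 - 9*x^2 + 27*x - 27

Expanding det(x·I − A) (e.g. by cofactor expansion or by noting that A is similar to its Jordan form J, which has the same characteristic polynomial as A) gives
  χ_A(x) = x^3 - 9*x^2 + 27*x - 27
which factors as (x - 3)^3. The eigenvalues (with algebraic multiplicities) are λ = 3 with multiplicity 3.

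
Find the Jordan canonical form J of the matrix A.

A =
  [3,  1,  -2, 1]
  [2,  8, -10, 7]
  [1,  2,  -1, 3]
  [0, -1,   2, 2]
J_2(3) ⊕ J_2(3)

The characteristic polynomial is
  det(x·I − A) = x^4 - 12*x^3 + 54*x^2 - 108*x + 81 = (x - 3)^4

Eigenvalues and multiplicities (the geometric multiplicity of λ is n − rank(A − λI), which equals the number of Jordan blocks for λ):
  λ = 3: algebraic multiplicity = 4, geometric multiplicity = 2

Determining the block sizes for each eigenvalue:
  λ = 3: with am = 4 and gm = 2, the partition is not yet determined (e.g. several partitions of 4 into 2 parts exist). Let N = A − (3)·I. Computing rank(N^1) = 2, rank(N^2) = 0; the number of blocks of size ≥ j is rank(N^{j−1}) − rank(N^j), giving [2, 2]. So we have 2 block(s) of size 2 → block sizes [2, 2]

Assembling the blocks gives a Jordan form
J =
  [3, 1, 0, 0]
  [0, 3, 0, 0]
  [0, 0, 3, 1]
  [0, 0, 0, 3]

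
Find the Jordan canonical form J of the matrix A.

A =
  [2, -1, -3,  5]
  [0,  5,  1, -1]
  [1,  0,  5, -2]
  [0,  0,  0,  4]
J_3(4) ⊕ J_1(4)

The characteristic polynomial is
  det(x·I − A) = x^4 - 16*x^3 + 96*x^2 - 256*x + 256 = (x - 4)^4

Eigenvalues and multiplicities (the geometric multiplicity of λ is n − rank(A − λI), which equals the number of Jordan blocks for λ):
  λ = 4: algebraic multiplicity = 4, geometric multiplicity = 2

Determining the block sizes for each eigenvalue:
  λ = 4: with am = 4 and gm = 2, the partition is not yet determined (e.g. several partitions of 4 into 2 parts exist). Let N = A − (4)·I. Computing rank(N^1) = 2, rank(N^2) = 1, rank(N^3) = 0; the number of blocks of size ≥ j is rank(N^{j−1}) − rank(N^j), giving [2, 1, 1]. So we have 1 block(s) of size 3, 1 block(s) of size 1 → block sizes [3, 1]

Assembling the blocks gives a Jordan form
J =
  [4, 1, 0, 0]
  [0, 4, 1, 0]
  [0, 0, 4, 0]
  [0, 0, 0, 4]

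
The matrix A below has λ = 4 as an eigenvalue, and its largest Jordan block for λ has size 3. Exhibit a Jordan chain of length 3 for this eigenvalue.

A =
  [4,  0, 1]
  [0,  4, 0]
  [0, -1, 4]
A Jordan chain for λ = 4 of length 3:
v_1 = (-1, 0, 0)ᵀ
v_2 = (0, 0, -1)ᵀ
v_3 = (0, 1, 0)ᵀ

Let N = A − (4)·I. We want v_3 with N^3 v_3 = 0 but N^2 v_3 ≠ 0; then v_{j-1} := N · v_j for j = 3, …, 2.

Pick v_3 = (0, 1, 0)ᵀ.
Then v_2 = N · v_3 = (0, 0, -1)ᵀ.
Then v_1 = N · v_2 = (-1, 0, 0)ᵀ.

Sanity check: (A − (4)·I) v_1 = (0, 0, 0)ᵀ = 0. ✓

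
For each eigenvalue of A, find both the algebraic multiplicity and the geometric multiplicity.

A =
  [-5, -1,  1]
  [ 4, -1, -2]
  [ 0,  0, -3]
λ = -3: alg = 3, geom = 2

Step 1 — factor the characteristic polynomial to read off the algebraic multiplicities:
  χ_A(x) = (x + 3)^3

Step 2 — compute geometric multiplicities via the rank-nullity identity g(λ) = n − rank(A − λI):
  rank(A − (-3)·I) = 1, so dim ker(A − (-3)·I) = n − 1 = 2

Summary:
  λ = -3: algebraic multiplicity = 3, geometric multiplicity = 2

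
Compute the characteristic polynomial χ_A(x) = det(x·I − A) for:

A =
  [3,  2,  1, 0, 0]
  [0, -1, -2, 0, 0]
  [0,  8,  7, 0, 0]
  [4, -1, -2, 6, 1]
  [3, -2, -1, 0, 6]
x^5 - 21*x^4 + 171*x^3 - 675*x^2 + 1296*x - 972

Expanding det(x·I − A) (e.g. by cofactor expansion or by noting that A is similar to its Jordan form J, which has the same characteristic polynomial as A) gives
  χ_A(x) = x^5 - 21*x^4 + 171*x^3 - 675*x^2 + 1296*x - 972
which factors as (x - 6)^2*(x - 3)^3. The eigenvalues (with algebraic multiplicities) are λ = 3 with multiplicity 3, λ = 6 with multiplicity 2.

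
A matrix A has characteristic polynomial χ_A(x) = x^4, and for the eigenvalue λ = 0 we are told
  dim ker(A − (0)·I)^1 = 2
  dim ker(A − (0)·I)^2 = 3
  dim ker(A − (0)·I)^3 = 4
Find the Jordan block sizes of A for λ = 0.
Block sizes for λ = 0: [3, 1]

From the dimensions of kernels of powers, the number of Jordan blocks of size at least j is d_j − d_{j−1} where d_j = dim ker(N^j) (with d_0 = 0). Computing the differences gives [2, 1, 1].
The number of blocks of size exactly k is (#blocks of size ≥ k) − (#blocks of size ≥ k + 1), so the partition is: 1 block(s) of size 1, 1 block(s) of size 3.
In nonincreasing order the block sizes are [3, 1].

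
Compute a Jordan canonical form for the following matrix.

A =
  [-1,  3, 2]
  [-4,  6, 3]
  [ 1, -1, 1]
J_3(2)

The characteristic polynomial is
  det(x·I − A) = x^3 - 6*x^2 + 12*x - 8 = (x - 2)^3

Eigenvalues and multiplicities (the geometric multiplicity of λ is n − rank(A − λI), which equals the number of Jordan blocks for λ):
  λ = 2: algebraic multiplicity = 3, geometric multiplicity = 1

Determining the block sizes for each eigenvalue:
  λ = 2: one block (gm = 1), so the single block has size am = 3 → block sizes [3]

Assembling the blocks gives a Jordan form
J =
  [2, 1, 0]
  [0, 2, 1]
  [0, 0, 2]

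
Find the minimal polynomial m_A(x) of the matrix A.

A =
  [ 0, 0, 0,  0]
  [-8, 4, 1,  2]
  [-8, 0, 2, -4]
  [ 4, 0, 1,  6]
x^3 - 8*x^2 + 16*x

The characteristic polynomial is χ_A(x) = x*(x - 4)^3, so the eigenvalues are known. The minimal polynomial is
  m_A(x) = Π_λ (x − λ)^{k_λ}
where k_λ is the size of the *largest* Jordan block for λ (equivalently, the smallest k with (A − λI)^k v = 0 for every generalised eigenvector v of λ).

  λ = 0: largest Jordan block has size 1, contributing (x − 0)
  λ = 4: largest Jordan block has size 2, contributing (x − 4)^2

So m_A(x) = x*(x - 4)^2 = x^3 - 8*x^2 + 16*x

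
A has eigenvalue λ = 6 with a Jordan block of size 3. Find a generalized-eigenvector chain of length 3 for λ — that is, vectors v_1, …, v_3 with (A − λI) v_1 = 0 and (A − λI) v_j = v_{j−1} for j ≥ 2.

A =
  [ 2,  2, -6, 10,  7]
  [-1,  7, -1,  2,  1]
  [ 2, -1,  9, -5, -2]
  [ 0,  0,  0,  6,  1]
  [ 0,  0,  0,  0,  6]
A Jordan chain for λ = 6 of length 3:
v_1 = (2, 1, -1, 0, 0)ᵀ
v_2 = (-4, -1, 2, 0, 0)ᵀ
v_3 = (1, 0, 0, 0, 0)ᵀ

Let N = A − (6)·I. We want v_3 with N^3 v_3 = 0 but N^2 v_3 ≠ 0; then v_{j-1} := N · v_j for j = 3, …, 2.

Pick v_3 = (1, 0, 0, 0, 0)ᵀ.
Then v_2 = N · v_3 = (-4, -1, 2, 0, 0)ᵀ.
Then v_1 = N · v_2 = (2, 1, -1, 0, 0)ᵀ.

Sanity check: (A − (6)·I) v_1 = (0, 0, 0, 0, 0)ᵀ = 0. ✓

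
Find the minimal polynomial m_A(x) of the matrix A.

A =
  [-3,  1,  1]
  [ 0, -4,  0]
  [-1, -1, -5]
x^2 + 8*x + 16

The characteristic polynomial is χ_A(x) = (x + 4)^3, so the eigenvalues are known. The minimal polynomial is
  m_A(x) = Π_λ (x − λ)^{k_λ}
where k_λ is the size of the *largest* Jordan block for λ (equivalently, the smallest k with (A − λI)^k v = 0 for every generalised eigenvector v of λ).

  λ = -4: largest Jordan block has size 2, contributing (x + 4)^2

So m_A(x) = (x + 4)^2 = x^2 + 8*x + 16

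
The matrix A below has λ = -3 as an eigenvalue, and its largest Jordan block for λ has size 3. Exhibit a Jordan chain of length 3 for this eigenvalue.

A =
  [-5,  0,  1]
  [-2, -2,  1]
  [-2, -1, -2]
A Jordan chain for λ = -3 of length 3:
v_1 = (2, 0, 4)ᵀ
v_2 = (-2, -2, -2)ᵀ
v_3 = (1, 0, 0)ᵀ

Let N = A − (-3)·I. We want v_3 with N^3 v_3 = 0 but N^2 v_3 ≠ 0; then v_{j-1} := N · v_j for j = 3, …, 2.

Pick v_3 = (1, 0, 0)ᵀ.
Then v_2 = N · v_3 = (-2, -2, -2)ᵀ.
Then v_1 = N · v_2 = (2, 0, 4)ᵀ.

Sanity check: (A − (-3)·I) v_1 = (0, 0, 0)ᵀ = 0. ✓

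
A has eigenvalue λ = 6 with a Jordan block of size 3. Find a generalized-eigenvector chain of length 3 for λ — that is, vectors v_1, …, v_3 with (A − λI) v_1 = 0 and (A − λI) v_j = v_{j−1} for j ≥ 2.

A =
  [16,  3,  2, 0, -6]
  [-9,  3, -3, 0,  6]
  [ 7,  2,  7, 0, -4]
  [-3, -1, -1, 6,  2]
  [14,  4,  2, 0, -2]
A Jordan chain for λ = 6 of length 3:
v_1 = (3, 0, 3, 0, 6)ᵀ
v_2 = (10, -9, 7, -3, 14)ᵀ
v_3 = (1, 0, 0, 0, 0)ᵀ

Let N = A − (6)·I. We want v_3 with N^3 v_3 = 0 but N^2 v_3 ≠ 0; then v_{j-1} := N · v_j for j = 3, …, 2.

Pick v_3 = (1, 0, 0, 0, 0)ᵀ.
Then v_2 = N · v_3 = (10, -9, 7, -3, 14)ᵀ.
Then v_1 = N · v_2 = (3, 0, 3, 0, 6)ᵀ.

Sanity check: (A − (6)·I) v_1 = (0, 0, 0, 0, 0)ᵀ = 0. ✓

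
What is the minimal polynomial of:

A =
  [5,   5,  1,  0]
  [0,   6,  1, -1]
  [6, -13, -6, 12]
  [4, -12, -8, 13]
x^4 - 18*x^3 + 120*x^2 - 350*x + 375

The characteristic polynomial is χ_A(x) = (x - 5)^3*(x - 3), so the eigenvalues are known. The minimal polynomial is
  m_A(x) = Π_λ (x − λ)^{k_λ}
where k_λ is the size of the *largest* Jordan block for λ (equivalently, the smallest k with (A − λI)^k v = 0 for every generalised eigenvector v of λ).

  λ = 3: largest Jordan block has size 1, contributing (x − 3)
  λ = 5: largest Jordan block has size 3, contributing (x − 5)^3

So m_A(x) = (x - 5)^3*(x - 3) = x^4 - 18*x^3 + 120*x^2 - 350*x + 375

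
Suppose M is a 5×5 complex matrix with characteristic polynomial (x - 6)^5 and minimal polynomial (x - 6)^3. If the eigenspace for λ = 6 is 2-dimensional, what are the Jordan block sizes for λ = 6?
Block sizes for λ = 6: [3, 2]

Step 1 — from the characteristic polynomial, algebraic multiplicity of λ = 6 is 5. From dim ker(M − (6)·I) = 2, there are exactly 2 Jordan blocks for λ = 6.
Step 2 — from the minimal polynomial, the factor (x − 6)^3 tells us the largest block for λ = 6 has size 3.
Step 3 — with total size 5, 2 blocks, and largest block 3, the block sizes (in nonincreasing order) are [3, 2].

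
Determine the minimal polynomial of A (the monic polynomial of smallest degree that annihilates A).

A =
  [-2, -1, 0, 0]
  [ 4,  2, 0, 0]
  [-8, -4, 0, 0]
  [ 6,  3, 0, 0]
x^2

The characteristic polynomial is χ_A(x) = x^4, so the eigenvalues are known. The minimal polynomial is
  m_A(x) = Π_λ (x − λ)^{k_λ}
where k_λ is the size of the *largest* Jordan block for λ (equivalently, the smallest k with (A − λI)^k v = 0 for every generalised eigenvector v of λ).

  λ = 0: largest Jordan block has size 2, contributing (x − 0)^2

So m_A(x) = x^2 = x^2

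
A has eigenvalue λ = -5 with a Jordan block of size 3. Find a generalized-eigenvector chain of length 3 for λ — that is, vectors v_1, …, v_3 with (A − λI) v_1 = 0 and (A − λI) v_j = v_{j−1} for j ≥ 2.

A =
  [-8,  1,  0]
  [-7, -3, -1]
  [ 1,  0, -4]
A Jordan chain for λ = -5 of length 3:
v_1 = (2, 6, -2)ᵀ
v_2 = (-3, -7, 1)ᵀ
v_3 = (1, 0, 0)ᵀ

Let N = A − (-5)·I. We want v_3 with N^3 v_3 = 0 but N^2 v_3 ≠ 0; then v_{j-1} := N · v_j for j = 3, …, 2.

Pick v_3 = (1, 0, 0)ᵀ.
Then v_2 = N · v_3 = (-3, -7, 1)ᵀ.
Then v_1 = N · v_2 = (2, 6, -2)ᵀ.

Sanity check: (A − (-5)·I) v_1 = (0, 0, 0)ᵀ = 0. ✓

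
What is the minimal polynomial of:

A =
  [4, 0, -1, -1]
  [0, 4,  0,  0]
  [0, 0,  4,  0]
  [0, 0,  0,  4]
x^2 - 8*x + 16

The characteristic polynomial is χ_A(x) = (x - 4)^4, so the eigenvalues are known. The minimal polynomial is
  m_A(x) = Π_λ (x − λ)^{k_λ}
where k_λ is the size of the *largest* Jordan block for λ (equivalently, the smallest k with (A − λI)^k v = 0 for every generalised eigenvector v of λ).

  λ = 4: largest Jordan block has size 2, contributing (x − 4)^2

So m_A(x) = (x - 4)^2 = x^2 - 8*x + 16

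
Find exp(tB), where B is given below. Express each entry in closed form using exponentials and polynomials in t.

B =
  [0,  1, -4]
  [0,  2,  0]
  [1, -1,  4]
e^{tB} =
  [-2*t*exp(2*t) + exp(2*t), t^2*exp(2*t) + t*exp(2*t), -4*t*exp(2*t)]
  [0, exp(2*t), 0]
  [t*exp(2*t), -t^2*exp(2*t)/2 - t*exp(2*t), 2*t*exp(2*t) + exp(2*t)]

Strategy: write B = P · J · P⁻¹ where J is a Jordan canonical form, so e^{tB} = P · e^{tJ} · P⁻¹, and e^{tJ} can be computed block-by-block.

B has Jordan form
J =
  [2, 1, 0]
  [0, 2, 1]
  [0, 0, 2]
(up to reordering of blocks).

Per-block formulas:
  For a 3×3 Jordan block J_3(2): exp(t · J_3(2)) = e^(2t)·(I + t·N + (t^2/2)·N^2), where N is the 3×3 nilpotent shift.

After assembling e^{tJ} and conjugating by P, we get:

e^{tB} =
  [-2*t*exp(2*t) + exp(2*t), t^2*exp(2*t) + t*exp(2*t), -4*t*exp(2*t)]
  [0, exp(2*t), 0]
  [t*exp(2*t), -t^2*exp(2*t)/2 - t*exp(2*t), 2*t*exp(2*t) + exp(2*t)]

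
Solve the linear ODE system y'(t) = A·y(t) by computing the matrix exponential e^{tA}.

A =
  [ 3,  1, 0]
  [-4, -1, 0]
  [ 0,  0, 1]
e^{tA} =
  [2*t*exp(t) + exp(t), t*exp(t), 0]
  [-4*t*exp(t), -2*t*exp(t) + exp(t), 0]
  [0, 0, exp(t)]

Strategy: write A = P · J · P⁻¹ where J is a Jordan canonical form, so e^{tA} = P · e^{tJ} · P⁻¹, and e^{tJ} can be computed block-by-block.

A has Jordan form
J =
  [1, 1, 0]
  [0, 1, 0]
  [0, 0, 1]
(up to reordering of blocks).

Per-block formulas:
  For a 2×2 Jordan block J_2(1): exp(t · J_2(1)) = e^(1t)·(I + t·N), where N is the 2×2 nilpotent shift.
  For a 1×1 block at λ = 1: exp(t · [1]) = [e^(1t)].

After assembling e^{tJ} and conjugating by P, we get:

e^{tA} =
  [2*t*exp(t) + exp(t), t*exp(t), 0]
  [-4*t*exp(t), -2*t*exp(t) + exp(t), 0]
  [0, 0, exp(t)]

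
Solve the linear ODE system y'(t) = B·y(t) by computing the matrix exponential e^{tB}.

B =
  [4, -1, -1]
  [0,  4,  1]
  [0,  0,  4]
e^{tB} =
  [exp(4*t), -t*exp(4*t), -t^2*exp(4*t)/2 - t*exp(4*t)]
  [0, exp(4*t), t*exp(4*t)]
  [0, 0, exp(4*t)]

Strategy: write B = P · J · P⁻¹ where J is a Jordan canonical form, so e^{tB} = P · e^{tJ} · P⁻¹, and e^{tJ} can be computed block-by-block.

B has Jordan form
J =
  [4, 1, 0]
  [0, 4, 1]
  [0, 0, 4]
(up to reordering of blocks).

Per-block formulas:
  For a 3×3 Jordan block J_3(4): exp(t · J_3(4)) = e^(4t)·(I + t·N + (t^2/2)·N^2), where N is the 3×3 nilpotent shift.

After assembling e^{tJ} and conjugating by P, we get:

e^{tB} =
  [exp(4*t), -t*exp(4*t), -t^2*exp(4*t)/2 - t*exp(4*t)]
  [0, exp(4*t), t*exp(4*t)]
  [0, 0, exp(4*t)]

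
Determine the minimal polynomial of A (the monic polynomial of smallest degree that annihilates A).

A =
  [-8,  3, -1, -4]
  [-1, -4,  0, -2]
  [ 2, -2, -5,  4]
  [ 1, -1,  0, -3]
x^3 + 15*x^2 + 75*x + 125

The characteristic polynomial is χ_A(x) = (x + 5)^4, so the eigenvalues are known. The minimal polynomial is
  m_A(x) = Π_λ (x − λ)^{k_λ}
where k_λ is the size of the *largest* Jordan block for λ (equivalently, the smallest k with (A − λI)^k v = 0 for every generalised eigenvector v of λ).

  λ = -5: largest Jordan block has size 3, contributing (x + 5)^3

So m_A(x) = (x + 5)^3 = x^3 + 15*x^2 + 75*x + 125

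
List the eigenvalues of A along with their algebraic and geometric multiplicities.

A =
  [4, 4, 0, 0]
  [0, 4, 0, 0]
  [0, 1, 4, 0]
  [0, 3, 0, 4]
λ = 4: alg = 4, geom = 3

Step 1 — factor the characteristic polynomial to read off the algebraic multiplicities:
  χ_A(x) = (x - 4)^4

Step 2 — compute geometric multiplicities via the rank-nullity identity g(λ) = n − rank(A − λI):
  rank(A − (4)·I) = 1, so dim ker(A − (4)·I) = n − 1 = 3

Summary:
  λ = 4: algebraic multiplicity = 4, geometric multiplicity = 3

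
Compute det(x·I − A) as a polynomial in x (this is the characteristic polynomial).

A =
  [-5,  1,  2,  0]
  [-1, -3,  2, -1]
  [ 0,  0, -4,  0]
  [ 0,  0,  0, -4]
x^4 + 16*x^3 + 96*x^2 + 256*x + 256

Expanding det(x·I − A) (e.g. by cofactor expansion or by noting that A is similar to its Jordan form J, which has the same characteristic polynomial as A) gives
  χ_A(x) = x^4 + 16*x^3 + 96*x^2 + 256*x + 256
which factors as (x + 4)^4. The eigenvalues (with algebraic multiplicities) are λ = -4 with multiplicity 4.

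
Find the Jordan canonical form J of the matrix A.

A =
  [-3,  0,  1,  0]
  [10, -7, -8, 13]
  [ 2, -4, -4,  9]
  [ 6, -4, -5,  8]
J_1(-3) ⊕ J_3(-1)

The characteristic polynomial is
  det(x·I − A) = x^4 + 6*x^3 + 12*x^2 + 10*x + 3 = (x + 1)^3*(x + 3)

Eigenvalues and multiplicities (the geometric multiplicity of λ is n − rank(A − λI), which equals the number of Jordan blocks for λ):
  λ = -3: algebraic multiplicity = 1, geometric multiplicity = 1
  λ = -1: algebraic multiplicity = 3, geometric multiplicity = 1

Determining the block sizes for each eigenvalue:
  λ = -3: one block (gm = 1), so the single block has size am = 1 → block sizes [1]
  λ = -1: one block (gm = 1), so the single block has size am = 3 → block sizes [3]

Assembling the blocks gives a Jordan form
J =
  [-3,  0,  0,  0]
  [ 0, -1,  1,  0]
  [ 0,  0, -1,  1]
  [ 0,  0,  0, -1]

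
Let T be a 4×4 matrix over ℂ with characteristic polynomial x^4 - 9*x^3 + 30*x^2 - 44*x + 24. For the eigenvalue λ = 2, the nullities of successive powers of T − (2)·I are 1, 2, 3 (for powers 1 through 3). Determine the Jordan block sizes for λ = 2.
Block sizes for λ = 2: [3]

From the dimensions of kernels of powers, the number of Jordan blocks of size at least j is d_j − d_{j−1} where d_j = dim ker(N^j) (with d_0 = 0). Computing the differences gives [1, 1, 1].
The number of blocks of size exactly k is (#blocks of size ≥ k) − (#blocks of size ≥ k + 1), so the partition is: 1 block(s) of size 3.
In nonincreasing order the block sizes are [3].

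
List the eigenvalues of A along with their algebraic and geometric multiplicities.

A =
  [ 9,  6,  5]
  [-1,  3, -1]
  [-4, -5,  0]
λ = 4: alg = 3, geom = 1

Step 1 — factor the characteristic polynomial to read off the algebraic multiplicities:
  χ_A(x) = (x - 4)^3

Step 2 — compute geometric multiplicities via the rank-nullity identity g(λ) = n − rank(A − λI):
  rank(A − (4)·I) = 2, so dim ker(A − (4)·I) = n − 2 = 1

Summary:
  λ = 4: algebraic multiplicity = 3, geometric multiplicity = 1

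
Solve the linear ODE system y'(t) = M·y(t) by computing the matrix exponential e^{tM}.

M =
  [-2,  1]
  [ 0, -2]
e^{tM} =
  [exp(-2*t), t*exp(-2*t)]
  [0, exp(-2*t)]

Strategy: write M = P · J · P⁻¹ where J is a Jordan canonical form, so e^{tM} = P · e^{tJ} · P⁻¹, and e^{tJ} can be computed block-by-block.

M has Jordan form
J =
  [-2,  1]
  [ 0, -2]
(up to reordering of blocks).

Per-block formulas:
  For a 2×2 Jordan block J_2(-2): exp(t · J_2(-2)) = e^(-2t)·(I + t·N), where N is the 2×2 nilpotent shift.

After assembling e^{tJ} and conjugating by P, we get:

e^{tM} =
  [exp(-2*t), t*exp(-2*t)]
  [0, exp(-2*t)]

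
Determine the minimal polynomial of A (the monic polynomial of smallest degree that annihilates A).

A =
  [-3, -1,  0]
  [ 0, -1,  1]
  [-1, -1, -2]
x^3 + 6*x^2 + 12*x + 8

The characteristic polynomial is χ_A(x) = (x + 2)^3, so the eigenvalues are known. The minimal polynomial is
  m_A(x) = Π_λ (x − λ)^{k_λ}
where k_λ is the size of the *largest* Jordan block for λ (equivalently, the smallest k with (A − λI)^k v = 0 for every generalised eigenvector v of λ).

  λ = -2: largest Jordan block has size 3, contributing (x + 2)^3

So m_A(x) = (x + 2)^3 = x^3 + 6*x^2 + 12*x + 8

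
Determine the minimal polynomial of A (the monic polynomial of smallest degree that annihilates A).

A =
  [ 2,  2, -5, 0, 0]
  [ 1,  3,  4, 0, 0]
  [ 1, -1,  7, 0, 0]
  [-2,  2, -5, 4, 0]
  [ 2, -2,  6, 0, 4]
x^3 - 12*x^2 + 48*x - 64

The characteristic polynomial is χ_A(x) = (x - 4)^5, so the eigenvalues are known. The minimal polynomial is
  m_A(x) = Π_λ (x − λ)^{k_λ}
where k_λ is the size of the *largest* Jordan block for λ (equivalently, the smallest k with (A − λI)^k v = 0 for every generalised eigenvector v of λ).

  λ = 4: largest Jordan block has size 3, contributing (x − 4)^3

So m_A(x) = (x - 4)^3 = x^3 - 12*x^2 + 48*x - 64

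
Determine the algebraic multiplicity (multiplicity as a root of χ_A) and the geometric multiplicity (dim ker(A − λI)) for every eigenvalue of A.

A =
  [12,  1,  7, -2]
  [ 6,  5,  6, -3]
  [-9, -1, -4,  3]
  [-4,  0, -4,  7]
λ = 5: alg = 4, geom = 2

Step 1 — factor the characteristic polynomial to read off the algebraic multiplicities:
  χ_A(x) = (x - 5)^4

Step 2 — compute geometric multiplicities via the rank-nullity identity g(λ) = n − rank(A − λI):
  rank(A − (5)·I) = 2, so dim ker(A − (5)·I) = n − 2 = 2

Summary:
  λ = 5: algebraic multiplicity = 4, geometric multiplicity = 2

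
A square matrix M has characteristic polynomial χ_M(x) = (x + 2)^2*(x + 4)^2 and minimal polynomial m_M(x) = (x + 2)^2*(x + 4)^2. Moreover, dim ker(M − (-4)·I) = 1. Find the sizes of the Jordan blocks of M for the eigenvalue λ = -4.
Block sizes for λ = -4: [2]

Step 1 — from the characteristic polynomial, algebraic multiplicity of λ = -4 is 2. From dim ker(M − (-4)·I) = 1, there are exactly 1 Jordan blocks for λ = -4.
Step 2 — from the minimal polynomial, the factor (x + 4)^2 tells us the largest block for λ = -4 has size 2.
Step 3 — with total size 2, 1 blocks, and largest block 2, the block sizes (in nonincreasing order) are [2].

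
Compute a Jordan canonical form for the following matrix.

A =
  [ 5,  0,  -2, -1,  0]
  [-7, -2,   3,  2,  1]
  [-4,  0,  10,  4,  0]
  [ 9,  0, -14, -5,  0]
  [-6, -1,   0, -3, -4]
J_2(-3) ⊕ J_1(2) ⊕ J_2(4)

The characteristic polynomial is
  det(x·I − A) = x^5 - 4*x^4 - 19*x^3 + 70*x^2 + 96*x - 288 = (x - 4)^2*(x - 2)*(x + 3)^2

Eigenvalues and multiplicities (the geometric multiplicity of λ is n − rank(A − λI), which equals the number of Jordan blocks for λ):
  λ = -3: algebraic multiplicity = 2, geometric multiplicity = 1
  λ = 2: algebraic multiplicity = 1, geometric multiplicity = 1
  λ = 4: algebraic multiplicity = 2, geometric multiplicity = 1

Determining the block sizes for each eigenvalue:
  λ = -3: one block (gm = 1), so the single block has size am = 2 → block sizes [2]
  λ = 2: one block (gm = 1), so the single block has size am = 1 → block sizes [1]
  λ = 4: one block (gm = 1), so the single block has size am = 2 → block sizes [2]

Assembling the blocks gives a Jordan form
J =
  [-3,  1, 0, 0, 0]
  [ 0, -3, 0, 0, 0]
  [ 0,  0, 2, 0, 0]
  [ 0,  0, 0, 4, 1]
  [ 0,  0, 0, 0, 4]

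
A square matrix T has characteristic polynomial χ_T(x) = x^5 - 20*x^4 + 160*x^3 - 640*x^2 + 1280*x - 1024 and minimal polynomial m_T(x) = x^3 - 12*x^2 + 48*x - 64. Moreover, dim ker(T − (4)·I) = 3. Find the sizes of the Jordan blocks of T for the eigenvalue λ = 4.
Block sizes for λ = 4: [3, 1, 1]

Step 1 — from the characteristic polynomial, algebraic multiplicity of λ = 4 is 5. From dim ker(T − (4)·I) = 3, there are exactly 3 Jordan blocks for λ = 4.
Step 2 — from the minimal polynomial, the factor (x − 4)^3 tells us the largest block for λ = 4 has size 3.
Step 3 — with total size 5, 3 blocks, and largest block 3, the block sizes (in nonincreasing order) are [3, 1, 1].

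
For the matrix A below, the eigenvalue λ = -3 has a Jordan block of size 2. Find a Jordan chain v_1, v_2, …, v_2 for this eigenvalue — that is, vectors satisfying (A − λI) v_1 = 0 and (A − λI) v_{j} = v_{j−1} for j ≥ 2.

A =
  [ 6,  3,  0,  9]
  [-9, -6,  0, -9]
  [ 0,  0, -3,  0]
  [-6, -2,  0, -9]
A Jordan chain for λ = -3 of length 2:
v_1 = (9, -9, 0, -6)ᵀ
v_2 = (1, 0, 0, 0)ᵀ

Let N = A − (-3)·I. We want v_2 with N^2 v_2 = 0 but N^1 v_2 ≠ 0; then v_{j-1} := N · v_j for j = 2, …, 2.

Pick v_2 = (1, 0, 0, 0)ᵀ.
Then v_1 = N · v_2 = (9, -9, 0, -6)ᵀ.

Sanity check: (A − (-3)·I) v_1 = (0, 0, 0, 0)ᵀ = 0. ✓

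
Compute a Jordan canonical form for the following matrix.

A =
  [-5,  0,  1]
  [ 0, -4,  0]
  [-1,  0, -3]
J_2(-4) ⊕ J_1(-4)

The characteristic polynomial is
  det(x·I − A) = x^3 + 12*x^2 + 48*x + 64 = (x + 4)^3

Eigenvalues and multiplicities (the geometric multiplicity of λ is n − rank(A − λI), which equals the number of Jordan blocks for λ):
  λ = -4: algebraic multiplicity = 3, geometric multiplicity = 2

Determining the block sizes for each eigenvalue:
  λ = -4: 2 blocks summing to 3 forces exactly one block of size 2 and the rest size 1 → block sizes [2, 1]

Assembling the blocks gives a Jordan form
J =
  [-4,  1,  0]
  [ 0, -4,  0]
  [ 0,  0, -4]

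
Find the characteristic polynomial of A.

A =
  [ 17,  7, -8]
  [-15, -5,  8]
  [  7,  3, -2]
x^3 - 10*x^2 + 28*x - 24

Expanding det(x·I − A) (e.g. by cofactor expansion or by noting that A is similar to its Jordan form J, which has the same characteristic polynomial as A) gives
  χ_A(x) = x^3 - 10*x^2 + 28*x - 24
which factors as (x - 6)*(x - 2)^2. The eigenvalues (with algebraic multiplicities) are λ = 2 with multiplicity 2, λ = 6 with multiplicity 1.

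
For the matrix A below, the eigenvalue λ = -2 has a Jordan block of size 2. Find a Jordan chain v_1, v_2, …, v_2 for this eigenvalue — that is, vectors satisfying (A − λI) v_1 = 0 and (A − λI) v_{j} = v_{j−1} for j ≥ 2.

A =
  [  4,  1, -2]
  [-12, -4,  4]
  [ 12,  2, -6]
A Jordan chain for λ = -2 of length 2:
v_1 = (6, -12, 12)ᵀ
v_2 = (1, 0, 0)ᵀ

Let N = A − (-2)·I. We want v_2 with N^2 v_2 = 0 but N^1 v_2 ≠ 0; then v_{j-1} := N · v_j for j = 2, …, 2.

Pick v_2 = (1, 0, 0)ᵀ.
Then v_1 = N · v_2 = (6, -12, 12)ᵀ.

Sanity check: (A − (-2)·I) v_1 = (0, 0, 0)ᵀ = 0. ✓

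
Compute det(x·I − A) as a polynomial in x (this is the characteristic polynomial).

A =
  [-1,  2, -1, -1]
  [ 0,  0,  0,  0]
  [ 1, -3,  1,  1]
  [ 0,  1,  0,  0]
x^4

Expanding det(x·I − A) (e.g. by cofactor expansion or by noting that A is similar to its Jordan form J, which has the same characteristic polynomial as A) gives
  χ_A(x) = x^4
which factors as x^4. The eigenvalues (with algebraic multiplicities) are λ = 0 with multiplicity 4.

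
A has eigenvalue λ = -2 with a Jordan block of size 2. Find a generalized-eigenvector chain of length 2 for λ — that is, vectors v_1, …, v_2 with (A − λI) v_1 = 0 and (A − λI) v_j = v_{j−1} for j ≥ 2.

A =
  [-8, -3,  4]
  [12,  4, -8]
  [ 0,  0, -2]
A Jordan chain for λ = -2 of length 2:
v_1 = (-6, 12, 0)ᵀ
v_2 = (1, 0, 0)ᵀ

Let N = A − (-2)·I. We want v_2 with N^2 v_2 = 0 but N^1 v_2 ≠ 0; then v_{j-1} := N · v_j for j = 2, …, 2.

Pick v_2 = (1, 0, 0)ᵀ.
Then v_1 = N · v_2 = (-6, 12, 0)ᵀ.

Sanity check: (A − (-2)·I) v_1 = (0, 0, 0)ᵀ = 0. ✓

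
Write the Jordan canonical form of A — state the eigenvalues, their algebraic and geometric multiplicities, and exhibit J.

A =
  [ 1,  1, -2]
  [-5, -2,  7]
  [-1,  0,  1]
J_3(0)

The characteristic polynomial is
  det(x·I − A) = x^3

Eigenvalues and multiplicities (the geometric multiplicity of λ is n − rank(A − λI), which equals the number of Jordan blocks for λ):
  λ = 0: algebraic multiplicity = 3, geometric multiplicity = 1

Determining the block sizes for each eigenvalue:
  λ = 0: one block (gm = 1), so the single block has size am = 3 → block sizes [3]

Assembling the blocks gives a Jordan form
J =
  [0, 1, 0]
  [0, 0, 1]
  [0, 0, 0]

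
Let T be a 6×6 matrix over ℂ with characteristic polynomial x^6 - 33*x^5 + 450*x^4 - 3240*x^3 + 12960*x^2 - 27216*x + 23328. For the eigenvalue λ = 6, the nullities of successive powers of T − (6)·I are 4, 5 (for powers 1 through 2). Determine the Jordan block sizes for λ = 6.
Block sizes for λ = 6: [2, 1, 1, 1]

From the dimensions of kernels of powers, the number of Jordan blocks of size at least j is d_j − d_{j−1} where d_j = dim ker(N^j) (with d_0 = 0). Computing the differences gives [4, 1].
The number of blocks of size exactly k is (#blocks of size ≥ k) − (#blocks of size ≥ k + 1), so the partition is: 3 block(s) of size 1, 1 block(s) of size 2.
In nonincreasing order the block sizes are [2, 1, 1, 1].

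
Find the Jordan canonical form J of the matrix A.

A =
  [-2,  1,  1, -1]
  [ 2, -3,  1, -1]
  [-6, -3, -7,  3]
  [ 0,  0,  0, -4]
J_2(-4) ⊕ J_1(-4) ⊕ J_1(-4)

The characteristic polynomial is
  det(x·I − A) = x^4 + 16*x^3 + 96*x^2 + 256*x + 256 = (x + 4)^4

Eigenvalues and multiplicities (the geometric multiplicity of λ is n − rank(A − λI), which equals the number of Jordan blocks for λ):
  λ = -4: algebraic multiplicity = 4, geometric multiplicity = 3

Determining the block sizes for each eigenvalue:
  λ = -4: 3 blocks summing to 4 forces exactly one block of size 2 and the rest size 1 → block sizes [2, 1, 1]

Assembling the blocks gives a Jordan form
J =
  [-4,  1,  0,  0]
  [ 0, -4,  0,  0]
  [ 0,  0, -4,  0]
  [ 0,  0,  0, -4]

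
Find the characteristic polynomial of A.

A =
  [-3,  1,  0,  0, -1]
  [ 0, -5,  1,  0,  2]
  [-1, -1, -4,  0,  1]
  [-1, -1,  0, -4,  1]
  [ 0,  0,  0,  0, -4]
x^5 + 20*x^4 + 160*x^3 + 640*x^2 + 1280*x + 1024

Expanding det(x·I − A) (e.g. by cofactor expansion or by noting that A is similar to its Jordan form J, which has the same characteristic polynomial as A) gives
  χ_A(x) = x^5 + 20*x^4 + 160*x^3 + 640*x^2 + 1280*x + 1024
which factors as (x + 4)^5. The eigenvalues (with algebraic multiplicities) are λ = -4 with multiplicity 5.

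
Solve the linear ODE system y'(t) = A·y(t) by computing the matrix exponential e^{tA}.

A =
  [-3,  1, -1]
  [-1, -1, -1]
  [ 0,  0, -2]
e^{tA} =
  [-t*exp(-2*t) + exp(-2*t), t*exp(-2*t), -t*exp(-2*t)]
  [-t*exp(-2*t), t*exp(-2*t) + exp(-2*t), -t*exp(-2*t)]
  [0, 0, exp(-2*t)]

Strategy: write A = P · J · P⁻¹ where J is a Jordan canonical form, so e^{tA} = P · e^{tJ} · P⁻¹, and e^{tJ} can be computed block-by-block.

A has Jordan form
J =
  [-2,  1,  0]
  [ 0, -2,  0]
  [ 0,  0, -2]
(up to reordering of blocks).

Per-block formulas:
  For a 2×2 Jordan block J_2(-2): exp(t · J_2(-2)) = e^(-2t)·(I + t·N), where N is the 2×2 nilpotent shift.
  For a 1×1 block at λ = -2: exp(t · [-2]) = [e^(-2t)].

After assembling e^{tJ} and conjugating by P, we get:

e^{tA} =
  [-t*exp(-2*t) + exp(-2*t), t*exp(-2*t), -t*exp(-2*t)]
  [-t*exp(-2*t), t*exp(-2*t) + exp(-2*t), -t*exp(-2*t)]
  [0, 0, exp(-2*t)]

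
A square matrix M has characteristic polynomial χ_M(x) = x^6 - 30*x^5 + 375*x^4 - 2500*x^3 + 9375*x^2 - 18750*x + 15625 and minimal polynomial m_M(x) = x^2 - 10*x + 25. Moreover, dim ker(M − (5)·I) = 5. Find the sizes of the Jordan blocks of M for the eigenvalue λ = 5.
Block sizes for λ = 5: [2, 1, 1, 1, 1]

Step 1 — from the characteristic polynomial, algebraic multiplicity of λ = 5 is 6. From dim ker(M − (5)·I) = 5, there are exactly 5 Jordan blocks for λ = 5.
Step 2 — from the minimal polynomial, the factor (x − 5)^2 tells us the largest block for λ = 5 has size 2.
Step 3 — with total size 6, 5 blocks, and largest block 2, the block sizes (in nonincreasing order) are [2, 1, 1, 1, 1].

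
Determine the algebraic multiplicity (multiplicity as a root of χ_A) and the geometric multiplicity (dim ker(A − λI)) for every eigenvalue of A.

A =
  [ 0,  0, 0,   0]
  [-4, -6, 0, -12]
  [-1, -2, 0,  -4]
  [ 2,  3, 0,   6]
λ = 0: alg = 4, geom = 2

Step 1 — factor the characteristic polynomial to read off the algebraic multiplicities:
  χ_A(x) = x^4

Step 2 — compute geometric multiplicities via the rank-nullity identity g(λ) = n − rank(A − λI):
  rank(A − (0)·I) = 2, so dim ker(A − (0)·I) = n − 2 = 2

Summary:
  λ = 0: algebraic multiplicity = 4, geometric multiplicity = 2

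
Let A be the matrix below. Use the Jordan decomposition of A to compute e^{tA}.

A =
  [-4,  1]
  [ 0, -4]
e^{tA} =
  [exp(-4*t), t*exp(-4*t)]
  [0, exp(-4*t)]

Strategy: write A = P · J · P⁻¹ where J is a Jordan canonical form, so e^{tA} = P · e^{tJ} · P⁻¹, and e^{tJ} can be computed block-by-block.

A has Jordan form
J =
  [-4,  1]
  [ 0, -4]
(up to reordering of blocks).

Per-block formulas:
  For a 2×2 Jordan block J_2(-4): exp(t · J_2(-4)) = e^(-4t)·(I + t·N), where N is the 2×2 nilpotent shift.

After assembling e^{tJ} and conjugating by P, we get:

e^{tA} =
  [exp(-4*t), t*exp(-4*t)]
  [0, exp(-4*t)]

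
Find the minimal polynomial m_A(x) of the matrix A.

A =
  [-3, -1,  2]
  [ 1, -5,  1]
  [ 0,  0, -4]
x^3 + 12*x^2 + 48*x + 64

The characteristic polynomial is χ_A(x) = (x + 4)^3, so the eigenvalues are known. The minimal polynomial is
  m_A(x) = Π_λ (x − λ)^{k_λ}
where k_λ is the size of the *largest* Jordan block for λ (equivalently, the smallest k with (A − λI)^k v = 0 for every generalised eigenvector v of λ).

  λ = -4: largest Jordan block has size 3, contributing (x + 4)^3

So m_A(x) = (x + 4)^3 = x^3 + 12*x^2 + 48*x + 64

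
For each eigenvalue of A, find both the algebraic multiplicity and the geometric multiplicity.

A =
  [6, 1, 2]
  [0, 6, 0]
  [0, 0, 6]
λ = 6: alg = 3, geom = 2

Step 1 — factor the characteristic polynomial to read off the algebraic multiplicities:
  χ_A(x) = (x - 6)^3

Step 2 — compute geometric multiplicities via the rank-nullity identity g(λ) = n − rank(A − λI):
  rank(A − (6)·I) = 1, so dim ker(A − (6)·I) = n − 1 = 2

Summary:
  λ = 6: algebraic multiplicity = 3, geometric multiplicity = 2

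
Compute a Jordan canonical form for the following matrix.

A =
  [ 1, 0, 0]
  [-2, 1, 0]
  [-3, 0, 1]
J_2(1) ⊕ J_1(1)

The characteristic polynomial is
  det(x·I − A) = x^3 - 3*x^2 + 3*x - 1 = (x - 1)^3

Eigenvalues and multiplicities (the geometric multiplicity of λ is n − rank(A − λI), which equals the number of Jordan blocks for λ):
  λ = 1: algebraic multiplicity = 3, geometric multiplicity = 2

Determining the block sizes for each eigenvalue:
  λ = 1: 2 blocks summing to 3 forces exactly one block of size 2 and the rest size 1 → block sizes [2, 1]

Assembling the blocks gives a Jordan form
J =
  [1, 1, 0]
  [0, 1, 0]
  [0, 0, 1]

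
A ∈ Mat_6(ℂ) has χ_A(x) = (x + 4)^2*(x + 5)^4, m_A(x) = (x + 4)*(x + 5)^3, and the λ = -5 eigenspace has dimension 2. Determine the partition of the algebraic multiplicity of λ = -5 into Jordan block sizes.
Block sizes for λ = -5: [3, 1]

Step 1 — from the characteristic polynomial, algebraic multiplicity of λ = -5 is 4. From dim ker(A − (-5)·I) = 2, there are exactly 2 Jordan blocks for λ = -5.
Step 2 — from the minimal polynomial, the factor (x + 5)^3 tells us the largest block for λ = -5 has size 3.
Step 3 — with total size 4, 2 blocks, and largest block 3, the block sizes (in nonincreasing order) are [3, 1].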